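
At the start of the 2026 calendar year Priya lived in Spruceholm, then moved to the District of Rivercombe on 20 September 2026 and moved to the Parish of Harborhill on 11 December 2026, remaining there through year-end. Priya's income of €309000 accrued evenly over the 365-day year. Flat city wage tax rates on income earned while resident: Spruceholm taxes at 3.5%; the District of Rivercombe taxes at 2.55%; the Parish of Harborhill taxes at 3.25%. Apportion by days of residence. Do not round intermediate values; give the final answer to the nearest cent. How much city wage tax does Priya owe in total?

€10111.07

Spruceholm, 1 January – 19 September 2026: 262 days → €309000 × 3.5% × 262/365 = €7763.0959
The District of Rivercombe, 20 September – 10 December 2026: 82 days → €309000 × 2.55% × 82/365 = €1770.1890
The Parish of Harborhill, 11 December – 31 December 2026: 21 days → €309000 × 3.25% × 21/365 = €577.7877
Total = €10111.0726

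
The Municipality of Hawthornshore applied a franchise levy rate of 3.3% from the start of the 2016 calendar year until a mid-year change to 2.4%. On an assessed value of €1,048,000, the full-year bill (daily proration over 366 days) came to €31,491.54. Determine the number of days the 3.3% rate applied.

246 days

Let d = days at the first rate; then 366 − d days at the second rate.
€1,048,000 × [3.3%·d + 2.4%·(366−d)] / 366 = €31,491.54
Solving gives d = 246, so the new rate took effect on 3 Sep 2016.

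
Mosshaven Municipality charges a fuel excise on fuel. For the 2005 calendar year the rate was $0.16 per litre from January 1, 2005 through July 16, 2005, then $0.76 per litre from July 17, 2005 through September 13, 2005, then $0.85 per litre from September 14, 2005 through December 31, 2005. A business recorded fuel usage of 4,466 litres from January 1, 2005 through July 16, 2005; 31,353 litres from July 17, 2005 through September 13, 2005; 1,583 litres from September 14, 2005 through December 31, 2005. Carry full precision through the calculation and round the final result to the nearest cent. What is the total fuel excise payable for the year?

$25,888.39

January 1 – July 16, 2005: 4,466 litres at $0.16/litre → $714.56
July 17 – September 13, 2005: 31,353 litres at $0.76/litre → $23,828.28
September 14 – December 31, 2005: 1,583 litres at $0.85/litre → $1,345.55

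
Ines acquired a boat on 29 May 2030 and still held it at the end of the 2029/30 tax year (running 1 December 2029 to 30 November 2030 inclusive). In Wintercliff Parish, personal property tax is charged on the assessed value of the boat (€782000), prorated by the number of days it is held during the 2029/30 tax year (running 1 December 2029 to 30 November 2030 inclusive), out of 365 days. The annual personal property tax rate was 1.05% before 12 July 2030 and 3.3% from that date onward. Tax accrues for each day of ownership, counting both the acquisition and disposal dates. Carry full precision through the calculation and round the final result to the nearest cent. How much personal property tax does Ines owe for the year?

€11029.41

29 May – 11 July 2030: 44 days at 1.05% → €782000 × 1.05% × 44/365 = €989.8192
12 July – 30 November 2030: 142 days at 3.3% → €782000 × 3.3% × 142/365 = €10039.5945
Total = €11029.4137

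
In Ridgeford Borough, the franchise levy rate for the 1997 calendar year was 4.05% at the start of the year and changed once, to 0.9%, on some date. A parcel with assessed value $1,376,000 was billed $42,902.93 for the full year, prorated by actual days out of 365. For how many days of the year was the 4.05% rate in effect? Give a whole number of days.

Let d = days at the first rate; then 365 − d days at the second rate.
$1,376,000 × [4.05%·d + 0.9%·(365−d)] / 365 = $42,902.93
Solving gives d = 257, so the new rate took effect on 15 Sep 1997.

257 days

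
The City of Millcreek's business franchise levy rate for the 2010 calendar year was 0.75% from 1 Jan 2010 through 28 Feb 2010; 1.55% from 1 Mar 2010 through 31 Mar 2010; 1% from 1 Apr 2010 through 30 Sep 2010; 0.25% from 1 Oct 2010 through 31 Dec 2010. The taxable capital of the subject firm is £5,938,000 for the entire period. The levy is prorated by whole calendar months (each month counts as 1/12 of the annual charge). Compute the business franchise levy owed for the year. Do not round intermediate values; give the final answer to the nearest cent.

£48,493.67

1 Jan – 28 Feb 2010: 2 months at 0.75% → £5,938,000 × 0.75% × 2/12 = £7,422.5000
1 Mar – 31 Mar 2010: 1 month at 1.55% → £5,938,000 × 1.55% × 1/12 = £7,669.9167
1 Apr – 30 Sep 2010: 6 months at 1% → £5,938,000 × 1% × 6/12 = £29,690.0000
1 Oct – 31 Dec 2010: 3 months at 0.25% → £5,938,000 × 0.25% × 3/12 = £3,711.2500
Total = £48,493.6667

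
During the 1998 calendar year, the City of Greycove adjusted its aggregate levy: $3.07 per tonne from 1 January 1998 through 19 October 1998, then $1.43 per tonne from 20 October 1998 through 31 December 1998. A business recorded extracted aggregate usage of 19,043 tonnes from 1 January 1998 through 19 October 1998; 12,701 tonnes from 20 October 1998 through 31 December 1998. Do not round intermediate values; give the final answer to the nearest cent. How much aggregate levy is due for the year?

$76,624.44

1 January – 19 October 1998: 19,043 tonnes at $3.07/tonne → $58,462.01
20 October – 31 December 1998: 12,701 tonnes at $1.43/tonne → $18,162.43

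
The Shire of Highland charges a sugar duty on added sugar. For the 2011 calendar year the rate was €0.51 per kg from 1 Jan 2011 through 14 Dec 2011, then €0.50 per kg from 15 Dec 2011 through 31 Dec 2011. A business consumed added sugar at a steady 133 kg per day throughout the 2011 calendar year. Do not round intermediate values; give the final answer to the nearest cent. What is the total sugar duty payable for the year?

€24735.34

1 Jan – 14 Dec 2011: 348 days × 133 kg/day = 46,284 kg at €0.51/kg → €23604.84
15 Dec – 31 Dec 2011: 17 days × 133 kg/day = 2,261 kg at €0.50/kg → €1130.50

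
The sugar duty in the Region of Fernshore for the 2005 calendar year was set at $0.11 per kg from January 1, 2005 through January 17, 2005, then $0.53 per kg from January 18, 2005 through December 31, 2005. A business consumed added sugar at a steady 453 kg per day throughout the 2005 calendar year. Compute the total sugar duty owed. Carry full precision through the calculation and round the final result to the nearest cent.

$84,398.43

January 1 – January 17, 2005: 17 days × 453 kg/day = 7,701 kg at $0.11/kg → $847.11
January 18 – December 31, 2005: 348 days × 453 kg/day = 157,644 kg at $0.53/kg → $83,551.32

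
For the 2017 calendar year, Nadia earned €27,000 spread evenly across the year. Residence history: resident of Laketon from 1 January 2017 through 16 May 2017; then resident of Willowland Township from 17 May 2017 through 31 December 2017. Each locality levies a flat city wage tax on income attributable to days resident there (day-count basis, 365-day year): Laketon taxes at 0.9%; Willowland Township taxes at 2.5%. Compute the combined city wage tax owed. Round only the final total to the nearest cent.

Laketon, 1 January – 16 May 2017: 136 days → €27,000 × 0.9% × 136/365 = €90.5425
Willowland Township, 17 May – 31 December 2017: 229 days → €27,000 × 2.5% × 229/365 = €423.4932
Total = €514.0356

€514.04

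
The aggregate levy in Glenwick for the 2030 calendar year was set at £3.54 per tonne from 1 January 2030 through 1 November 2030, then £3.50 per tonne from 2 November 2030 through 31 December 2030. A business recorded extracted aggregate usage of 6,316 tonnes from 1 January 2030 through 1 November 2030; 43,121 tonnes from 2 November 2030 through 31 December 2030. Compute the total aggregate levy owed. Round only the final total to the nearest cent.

£173,282.14

1 January – 1 November 2030: 6,316 tonnes at £3.54/tonne → £22,358.64
2 November – 31 December 2030: 43,121 tonnes at £3.50/tonne → £150,923.50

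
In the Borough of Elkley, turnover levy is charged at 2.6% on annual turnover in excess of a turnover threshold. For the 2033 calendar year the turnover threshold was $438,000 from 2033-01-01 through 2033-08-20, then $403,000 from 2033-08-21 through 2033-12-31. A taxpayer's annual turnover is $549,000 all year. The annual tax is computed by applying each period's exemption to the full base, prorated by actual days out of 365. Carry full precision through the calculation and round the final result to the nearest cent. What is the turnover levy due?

$3,217.59

2033-01-01 to 2033-08-20: 232 days, exemption $438,000 → ($549,000 − $438,000) × 2.6% × 232/365 = $1,834.3890
2033-08-21 to 2033-12-31: 133 days, exemption $403,000 → ($549,000 − $403,000) × 2.6% × 133/365 = $1,383.2000
Total = $3,217.5890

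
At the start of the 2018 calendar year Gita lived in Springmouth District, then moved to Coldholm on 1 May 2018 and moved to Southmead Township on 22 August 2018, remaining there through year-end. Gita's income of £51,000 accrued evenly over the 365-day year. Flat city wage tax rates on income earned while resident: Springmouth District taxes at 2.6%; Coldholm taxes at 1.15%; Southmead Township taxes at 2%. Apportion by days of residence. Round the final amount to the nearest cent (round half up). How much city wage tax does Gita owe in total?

Springmouth District, 1 January – 30 April 2018: 120 days → £51,000 × 2.6% × 120/365 = £435.9452
Coldholm, 1 May – 21 August 2018: 113 days → £51,000 × 1.15% × 113/365 = £181.5740
Southmead Township, 22 August – 31 December 2018: 132 days → £51,000 × 2% × 132/365 = £368.8767
Total = £986.3959

£986.40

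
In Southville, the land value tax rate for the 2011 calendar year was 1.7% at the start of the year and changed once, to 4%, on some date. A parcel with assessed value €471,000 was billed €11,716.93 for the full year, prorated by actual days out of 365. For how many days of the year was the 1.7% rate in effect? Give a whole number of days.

240 days

Let d = days at the first rate; then 365 − d days at the second rate.
€471,000 × [1.7%·d + 4%·(365−d)] / 365 = €11,716.93
Solving gives d = 240, so the new rate took effect on 29 Aug 2011.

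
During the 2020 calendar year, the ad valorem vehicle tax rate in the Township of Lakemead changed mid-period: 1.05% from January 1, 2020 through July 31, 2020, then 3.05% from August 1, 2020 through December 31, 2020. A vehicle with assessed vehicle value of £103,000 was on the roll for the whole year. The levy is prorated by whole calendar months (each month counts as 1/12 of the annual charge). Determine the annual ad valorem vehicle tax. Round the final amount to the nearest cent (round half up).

January 1 – July 31, 2020: 7 months at 1.05% → £103,000 × 1.05% × 7/12 = £630.8750
August 1 – December 31, 2020: 5 months at 3.05% → £103,000 × 3.05% × 5/12 = £1,308.9583
Total = £1,939.8333

£1,939.83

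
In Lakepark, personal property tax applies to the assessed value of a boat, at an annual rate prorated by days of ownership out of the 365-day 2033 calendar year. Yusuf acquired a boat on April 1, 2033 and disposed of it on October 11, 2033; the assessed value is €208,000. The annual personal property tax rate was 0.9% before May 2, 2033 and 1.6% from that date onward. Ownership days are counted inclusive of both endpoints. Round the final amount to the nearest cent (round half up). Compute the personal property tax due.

April 1 – May 1, 2033: 31 days at 0.9% → €208,000 × 0.9% × 31/365 = €158.9918
May 2 – October 11, 2033: 163 days at 1.6% → €208,000 × 1.6% × 163/365 = €1,486.2027
Total = €1,645.1945

€1,645.19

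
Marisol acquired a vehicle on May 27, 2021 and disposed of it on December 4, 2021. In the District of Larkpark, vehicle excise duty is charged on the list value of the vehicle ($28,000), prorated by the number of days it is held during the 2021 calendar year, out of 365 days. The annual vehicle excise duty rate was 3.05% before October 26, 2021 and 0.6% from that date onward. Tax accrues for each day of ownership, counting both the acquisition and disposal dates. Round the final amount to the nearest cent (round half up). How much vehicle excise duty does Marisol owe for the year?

May 27 – October 25, 2021: 152 days at 3.05% → $28,000 × 3.05% × 152/365 = $355.6384
October 26 – December 4, 2021: 40 days at 0.6% → $28,000 × 0.6% × 40/365 = $18.4110
Total = $374.0493

$374.05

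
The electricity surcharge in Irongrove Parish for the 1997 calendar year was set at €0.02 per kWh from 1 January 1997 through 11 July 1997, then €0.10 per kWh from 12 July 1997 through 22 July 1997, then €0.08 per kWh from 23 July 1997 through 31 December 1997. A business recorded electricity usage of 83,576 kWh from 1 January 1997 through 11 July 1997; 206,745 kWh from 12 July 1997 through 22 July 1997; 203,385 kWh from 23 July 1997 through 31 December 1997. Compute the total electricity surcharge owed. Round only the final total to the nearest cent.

€38,616.82

1 January – 11 July 1997: 83,576 kWh at €0.02/kWh → €1,671.52
12 July – 22 July 1997: 206,745 kWh at €0.10/kWh → €20,674.50
23 July – 31 December 1997: 203,385 kWh at €0.08/kWh → €16,270.80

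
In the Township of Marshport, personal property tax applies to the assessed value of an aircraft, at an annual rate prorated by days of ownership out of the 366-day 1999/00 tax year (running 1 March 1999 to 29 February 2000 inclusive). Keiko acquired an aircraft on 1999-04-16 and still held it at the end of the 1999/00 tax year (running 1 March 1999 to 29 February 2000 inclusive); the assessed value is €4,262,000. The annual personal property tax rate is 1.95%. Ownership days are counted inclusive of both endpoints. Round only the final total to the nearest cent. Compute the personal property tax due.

€72,663.61

Days held (1999-04-16 to 2000-02-29): 320 out of 366
Tax = €4,262,000 × 1.95% × 320/366 = €72,663.6066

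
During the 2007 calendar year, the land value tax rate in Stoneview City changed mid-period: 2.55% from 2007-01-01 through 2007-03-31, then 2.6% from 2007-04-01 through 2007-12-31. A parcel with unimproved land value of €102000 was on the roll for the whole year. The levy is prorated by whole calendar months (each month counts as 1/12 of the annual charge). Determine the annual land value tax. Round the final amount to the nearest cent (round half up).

2007-01-01 to 2007-03-31: 3 months at 2.55% → €102000 × 2.55% × 3/12 = €650.2500
2007-04-01 to 2007-12-31: 9 months at 2.6% → €102000 × 2.6% × 9/12 = €1989.0000
Total = €2639.2500

€2639.25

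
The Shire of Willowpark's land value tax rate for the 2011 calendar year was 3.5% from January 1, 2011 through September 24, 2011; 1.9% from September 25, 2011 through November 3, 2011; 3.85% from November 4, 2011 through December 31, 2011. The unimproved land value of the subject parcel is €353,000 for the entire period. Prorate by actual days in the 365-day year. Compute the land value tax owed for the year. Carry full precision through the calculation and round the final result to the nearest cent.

January 1 – September 24, 2011: 267 days at 3.5% → €353,000 × 3.5% × 267/365 = €9,037.7671
September 25 – November 3, 2011: 40 days at 1.9% → €353,000 × 1.9% × 40/365 = €735.0137
November 4 – December 31, 2011: 58 days at 3.85% → €353,000 × 3.85% × 58/365 = €2,159.5863
Total = €11,932.3671

€11,932.37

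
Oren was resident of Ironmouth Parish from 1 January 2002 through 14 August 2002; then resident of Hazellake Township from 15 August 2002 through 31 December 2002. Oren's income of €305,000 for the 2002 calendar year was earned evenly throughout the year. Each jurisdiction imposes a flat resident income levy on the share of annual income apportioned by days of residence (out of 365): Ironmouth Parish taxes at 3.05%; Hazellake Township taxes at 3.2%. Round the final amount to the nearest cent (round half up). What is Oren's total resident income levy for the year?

€9,476.73

Ironmouth Parish, 1 January – 14 August 2002: 226 days → €305,000 × 3.05% × 226/365 = €5,759.9041
Hazellake Township, 15 August – 31 December 2002: 139 days → €305,000 × 3.2% × 139/365 = €3,716.8219
Total = €9,476.7260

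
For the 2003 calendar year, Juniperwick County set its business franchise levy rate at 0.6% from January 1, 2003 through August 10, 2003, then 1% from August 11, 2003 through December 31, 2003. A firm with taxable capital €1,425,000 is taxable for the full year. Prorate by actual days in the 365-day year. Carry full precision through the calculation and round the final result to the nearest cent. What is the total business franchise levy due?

€10,783.15

January 1 – August 10, 2003: 222 days at 0.6% → €1,425,000 × 0.6% × 222/365 = €5,200.2740
August 11 – December 31, 2003: 143 days at 1% → €1,425,000 × 1% × 143/365 = €5,582.8767
Total = €10,783.1507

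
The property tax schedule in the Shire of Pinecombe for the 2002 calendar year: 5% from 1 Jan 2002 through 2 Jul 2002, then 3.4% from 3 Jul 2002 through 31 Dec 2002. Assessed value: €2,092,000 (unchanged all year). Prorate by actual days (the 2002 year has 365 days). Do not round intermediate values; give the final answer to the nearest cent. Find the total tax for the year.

1 Jan – 2 Jul 2002: 183 days at 5% → €2,092,000 × 5% × 183/365 = €52,443.2877
3 Jul – 31 Dec 2002: 182 days at 3.4% → €2,092,000 × 3.4% × 182/365 = €35,466.5644
Total = €87,909.8521

€87,909.85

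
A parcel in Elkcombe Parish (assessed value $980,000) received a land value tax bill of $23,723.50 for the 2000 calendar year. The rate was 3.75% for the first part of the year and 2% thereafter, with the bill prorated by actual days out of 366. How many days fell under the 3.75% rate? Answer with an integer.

Let d = days at the first rate; then 366 − d days at the second rate.
$980,000 × [3.75%·d + 2%·(366−d)] / 366 = $23,723.50
Solving gives d = 88, so the new rate took effect on 29 March 2000.

88 days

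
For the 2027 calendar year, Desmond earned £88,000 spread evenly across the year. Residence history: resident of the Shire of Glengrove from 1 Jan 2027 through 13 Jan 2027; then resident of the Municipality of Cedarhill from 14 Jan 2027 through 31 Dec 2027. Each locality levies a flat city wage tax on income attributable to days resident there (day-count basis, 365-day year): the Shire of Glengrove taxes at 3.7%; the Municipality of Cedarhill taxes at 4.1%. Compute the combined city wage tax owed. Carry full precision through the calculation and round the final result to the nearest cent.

£3,595.46

The Shire of Glengrove, 1 Jan – 13 Jan 2027: 13 days → £88,000 × 3.7% × 13/365 = £115.9671
The Municipality of Cedarhill, 14 Jan – 31 Dec 2027: 352 days → £88,000 × 4.1% × 352/365 = £3,479.4959
Total = £3,595.4630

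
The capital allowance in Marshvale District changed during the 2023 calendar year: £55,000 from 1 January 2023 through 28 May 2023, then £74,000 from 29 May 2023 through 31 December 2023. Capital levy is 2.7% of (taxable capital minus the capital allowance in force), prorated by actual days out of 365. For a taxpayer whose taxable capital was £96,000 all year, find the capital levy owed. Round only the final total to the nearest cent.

£802.01

1 January – 28 May 2023: 148 days, exemption £55,000 → (£96,000 − £55,000) × 2.7% × 148/365 = £448.8658
29 May – 31 December 2023: 217 days, exemption £74,000 → (£96,000 − £74,000) × 2.7% × 217/365 = £353.1452
Total = £802.0110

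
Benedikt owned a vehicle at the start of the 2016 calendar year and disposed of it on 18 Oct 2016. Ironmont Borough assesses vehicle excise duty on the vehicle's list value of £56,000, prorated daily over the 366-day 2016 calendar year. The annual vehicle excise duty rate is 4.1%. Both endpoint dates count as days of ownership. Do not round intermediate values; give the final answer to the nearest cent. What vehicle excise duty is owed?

Days held (1 Jan – 18 Oct 2016): 292 out of 366
Tax = £56,000 × 4.1% × 292/366 = £1,831.7814

£1,831.78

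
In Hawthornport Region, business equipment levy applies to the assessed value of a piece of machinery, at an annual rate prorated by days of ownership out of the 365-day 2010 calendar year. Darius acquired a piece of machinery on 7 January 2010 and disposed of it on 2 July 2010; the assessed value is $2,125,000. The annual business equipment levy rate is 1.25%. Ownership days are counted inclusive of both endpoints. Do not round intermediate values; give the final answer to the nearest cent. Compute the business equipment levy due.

Days held (7 January – 2 July 2010): 177 out of 365
Tax = $2,125,000 × 1.25% × 177/365 = $12,880.9932

$12,880.99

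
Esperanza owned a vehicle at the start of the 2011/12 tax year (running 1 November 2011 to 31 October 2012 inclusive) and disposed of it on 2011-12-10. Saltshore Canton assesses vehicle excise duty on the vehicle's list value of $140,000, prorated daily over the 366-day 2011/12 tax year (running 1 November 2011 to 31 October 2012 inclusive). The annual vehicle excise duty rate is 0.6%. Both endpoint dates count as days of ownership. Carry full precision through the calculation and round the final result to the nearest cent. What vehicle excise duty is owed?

$91.80

Days held (2011-11-01 to 2011-12-10): 40 out of 366
Tax = $140,000 × 0.6% × 40/366 = $91.8033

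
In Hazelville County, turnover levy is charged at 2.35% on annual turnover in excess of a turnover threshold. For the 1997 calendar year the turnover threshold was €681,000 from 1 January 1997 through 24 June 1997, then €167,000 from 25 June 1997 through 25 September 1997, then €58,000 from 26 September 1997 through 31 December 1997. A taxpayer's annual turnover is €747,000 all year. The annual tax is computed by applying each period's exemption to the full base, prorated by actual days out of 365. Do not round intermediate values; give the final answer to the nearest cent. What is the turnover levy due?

1 January – 24 June 1997: 175 days, exemption €681,000 → (€747,000 − €681,000) × 2.35% × 175/365 = €743.6301
25 June – 25 September 1997: 93 days, exemption €167,000 → (€747,000 − €167,000) × 2.35% × 93/365 = €3,472.8493
26 September – 31 December 1997: 97 days, exemption €58,000 → (€747,000 − €58,000) × 2.35% × 97/365 = €4,302.9466
Total = €8,519.4260

€8,519.43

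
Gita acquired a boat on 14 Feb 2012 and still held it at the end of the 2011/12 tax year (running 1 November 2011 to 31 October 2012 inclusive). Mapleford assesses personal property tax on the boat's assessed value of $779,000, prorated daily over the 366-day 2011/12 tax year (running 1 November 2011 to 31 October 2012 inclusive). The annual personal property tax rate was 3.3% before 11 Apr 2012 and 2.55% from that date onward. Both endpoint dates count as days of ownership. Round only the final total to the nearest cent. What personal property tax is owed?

14 Feb – 10 Apr 2012: 57 days at 3.3% → $779,000 × 3.3% × 57/366 = $4,003.5492
11 Apr – 31 Oct 2012: 204 days at 2.55% → $779,000 × 2.55% × 204/366 = $11,072.0164
Total = $15,075.5656

$15,075.57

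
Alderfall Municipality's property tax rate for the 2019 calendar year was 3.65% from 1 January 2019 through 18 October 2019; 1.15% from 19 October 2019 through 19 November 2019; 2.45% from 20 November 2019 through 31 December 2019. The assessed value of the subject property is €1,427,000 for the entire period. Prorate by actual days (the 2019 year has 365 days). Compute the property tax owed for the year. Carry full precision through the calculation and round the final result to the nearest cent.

1 January – 18 October 2019: 291 days at 3.65% → €1,427,000 × 3.65% × 291/365 = €41,525.7000
19 October – 19 November 2019: 32 days at 1.15% → €1,427,000 × 1.15% × 32/365 = €1,438.7288
20 November – 31 December 2019: 42 days at 2.45% → €1,427,000 × 2.45% × 42/365 = €4,022.9671
Total = €46,987.3959

€46,987.40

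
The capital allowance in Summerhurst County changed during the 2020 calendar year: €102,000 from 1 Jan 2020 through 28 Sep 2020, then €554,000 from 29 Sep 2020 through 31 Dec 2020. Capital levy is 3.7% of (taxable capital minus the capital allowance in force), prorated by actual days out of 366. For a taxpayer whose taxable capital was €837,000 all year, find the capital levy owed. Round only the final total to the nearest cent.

1 Jan – 28 Sep 2020: 272 days, exemption €102,000 → (€837,000 − €102,000) × 3.7% × 272/366 = €20,210.4918
29 Sep – 31 Dec 2020: 94 days, exemption €554,000 → (€837,000 − €554,000) × 3.7% × 94/366 = €2,689.2732
Total = €22,899.7650

€22,899.77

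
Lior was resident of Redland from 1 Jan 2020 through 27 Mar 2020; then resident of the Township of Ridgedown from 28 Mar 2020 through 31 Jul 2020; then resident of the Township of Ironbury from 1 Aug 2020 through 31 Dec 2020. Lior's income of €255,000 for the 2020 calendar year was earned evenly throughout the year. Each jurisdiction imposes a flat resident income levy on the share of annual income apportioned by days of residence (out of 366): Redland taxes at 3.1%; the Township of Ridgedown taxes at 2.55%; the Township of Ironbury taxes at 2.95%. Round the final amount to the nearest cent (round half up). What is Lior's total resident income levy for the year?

Redland, 1 Jan – 27 Mar 2020: 87 days → €255,000 × 3.1% × 87/366 = €1,879.0574
The Township of Ridgedown, 28 Mar – 31 Jul 2020: 126 days → €255,000 × 2.55% × 126/366 = €2,238.5656
The Township of Ironbury, 1 Aug – 31 Dec 2020: 153 days → €255,000 × 2.95% × 153/366 = €3,144.6516
Total = €7,262.2746

€7,262.27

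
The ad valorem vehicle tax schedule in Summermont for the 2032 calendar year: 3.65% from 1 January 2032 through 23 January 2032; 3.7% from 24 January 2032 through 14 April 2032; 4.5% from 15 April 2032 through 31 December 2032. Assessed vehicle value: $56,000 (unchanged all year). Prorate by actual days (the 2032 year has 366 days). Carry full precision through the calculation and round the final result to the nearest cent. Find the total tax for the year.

1 January – 23 January 2032: 23 days at 3.65% → $56,000 × 3.65% × 23/366 = $128.4481
24 January – 14 April 2032: 82 days at 3.7% → $56,000 × 3.7% × 82/366 = $464.2186
15 April – 31 December 2032: 261 days at 4.5% → $56,000 × 4.5% × 261/366 = $1,797.0492
Total = $2,389.7158

$2,389.72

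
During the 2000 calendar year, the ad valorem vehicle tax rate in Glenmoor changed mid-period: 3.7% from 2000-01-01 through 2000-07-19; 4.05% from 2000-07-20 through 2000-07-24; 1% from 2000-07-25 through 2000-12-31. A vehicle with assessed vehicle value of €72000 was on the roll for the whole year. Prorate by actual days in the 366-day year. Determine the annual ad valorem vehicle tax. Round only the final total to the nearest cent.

2000-01-01 to 2000-07-19: 201 days at 3.7% → €72000 × 3.7% × 201/366 = €1463.0164
2000-07-20 to 2000-07-24: 5 days at 4.05% → €72000 × 4.05% × 5/366 = €39.8361
2000-07-25 to 2000-12-31: 160 days at 1% → €72000 × 1% × 160/366 = €314.7541
Total = €1817.6066

€1817.61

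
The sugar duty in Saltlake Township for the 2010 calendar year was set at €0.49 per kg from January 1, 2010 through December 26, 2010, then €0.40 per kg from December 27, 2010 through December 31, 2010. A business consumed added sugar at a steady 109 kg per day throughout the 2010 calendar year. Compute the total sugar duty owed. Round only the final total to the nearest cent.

€19,445.60

January 1 – December 26, 2010: 360 days × 109 kg/day = 39,240 kg at €0.49/kg → €19,227.60
December 27 – December 31, 2010: 5 days × 109 kg/day = 545 kg at €0.40/kg → €218.00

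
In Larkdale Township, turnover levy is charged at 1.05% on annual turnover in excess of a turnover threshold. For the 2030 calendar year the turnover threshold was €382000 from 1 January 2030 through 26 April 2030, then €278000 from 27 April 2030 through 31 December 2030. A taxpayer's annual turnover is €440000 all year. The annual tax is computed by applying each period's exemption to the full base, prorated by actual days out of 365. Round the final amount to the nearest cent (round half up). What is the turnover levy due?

1 January – 26 April 2030: 116 days, exemption €382000 → (€440000 − €382000) × 1.05% × 116/365 = €193.5452
27 April – 31 December 2030: 249 days, exemption €278000 → (€440000 − €278000) × 1.05% × 249/365 = €1160.4082
Total = €1353.9534

€1353.95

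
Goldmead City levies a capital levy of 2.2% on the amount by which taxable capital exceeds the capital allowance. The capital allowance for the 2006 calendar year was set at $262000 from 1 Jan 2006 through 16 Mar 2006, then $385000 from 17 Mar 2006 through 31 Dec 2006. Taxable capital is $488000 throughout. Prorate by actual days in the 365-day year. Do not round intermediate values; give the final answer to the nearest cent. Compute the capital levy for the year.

1 Jan – 16 Mar 2006: 75 days, exemption $262000 → ($488000 − $262000) × 2.2% × 75/365 = $1021.6438
17 Mar – 31 Dec 2006: 290 days, exemption $385000 → ($488000 − $385000) × 2.2% × 290/365 = $1800.3836
Total = $2822.0274

$2822.03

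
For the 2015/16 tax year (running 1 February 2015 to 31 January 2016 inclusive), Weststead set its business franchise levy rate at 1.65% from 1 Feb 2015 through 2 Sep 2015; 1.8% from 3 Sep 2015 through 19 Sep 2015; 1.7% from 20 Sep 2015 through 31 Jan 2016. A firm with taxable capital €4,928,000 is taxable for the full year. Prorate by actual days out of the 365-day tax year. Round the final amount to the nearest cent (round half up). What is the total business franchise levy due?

1 Feb – 2 Sep 2015: 214 days at 1.65% → €4,928,000 × 1.65% × 214/365 = €47,673.3370
3 Sep – 19 Sep 2015: 17 days at 1.8% → €4,928,000 × 1.8% × 17/365 = €4,131.4192
20 Sep 2015 – 31 Jan 2016: 134 days at 1.7% → €4,928,000 × 1.7% × 134/365 = €30,756.1205
Total = €82,560.8767

€82,560.88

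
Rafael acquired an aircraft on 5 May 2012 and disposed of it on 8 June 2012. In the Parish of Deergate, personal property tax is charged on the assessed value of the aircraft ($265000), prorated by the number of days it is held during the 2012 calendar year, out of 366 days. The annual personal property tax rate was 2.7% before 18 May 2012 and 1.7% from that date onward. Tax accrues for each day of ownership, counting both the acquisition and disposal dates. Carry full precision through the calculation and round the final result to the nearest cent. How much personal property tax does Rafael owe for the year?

$524.93

5 May – 17 May 2012: 13 days at 2.7% → $265000 × 2.7% × 13/366 = $254.1393
18 May – 8 June 2012: 22 days at 1.7% → $265000 × 1.7% × 22/366 = $270.7923
Total = $524.9317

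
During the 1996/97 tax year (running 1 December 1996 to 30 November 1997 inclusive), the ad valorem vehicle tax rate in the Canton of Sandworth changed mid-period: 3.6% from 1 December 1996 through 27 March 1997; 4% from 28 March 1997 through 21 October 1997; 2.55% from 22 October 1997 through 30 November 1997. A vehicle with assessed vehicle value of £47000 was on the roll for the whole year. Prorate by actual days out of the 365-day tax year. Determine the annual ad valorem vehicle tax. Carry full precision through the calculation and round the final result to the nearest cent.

1 December 1996 – 27 March 1997: 117 days at 3.6% → £47000 × 3.6% × 117/365 = £542.3671
28 March – 21 October 1997: 208 days at 4% → £47000 × 4% × 208/365 = £1071.3425
22 October – 30 November 1997: 40 days at 2.55% → £47000 × 2.55% × 40/365 = £131.3425
Total = £1745.0521

£1745.05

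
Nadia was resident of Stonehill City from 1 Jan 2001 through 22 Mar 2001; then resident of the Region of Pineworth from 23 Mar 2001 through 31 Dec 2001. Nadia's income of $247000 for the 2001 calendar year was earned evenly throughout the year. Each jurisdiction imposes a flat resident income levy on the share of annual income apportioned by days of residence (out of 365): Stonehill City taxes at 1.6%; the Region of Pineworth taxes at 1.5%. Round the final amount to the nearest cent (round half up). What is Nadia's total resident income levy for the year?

Stonehill City, 1 Jan – 22 Mar 2001: 81 days → $247000 × 1.6% × 81/365 = $877.0192
The Region of Pineworth, 23 Mar – 31 Dec 2001: 284 days → $247000 × 1.5% × 284/365 = $2882.7945
Total = $3759.8137

$3759.81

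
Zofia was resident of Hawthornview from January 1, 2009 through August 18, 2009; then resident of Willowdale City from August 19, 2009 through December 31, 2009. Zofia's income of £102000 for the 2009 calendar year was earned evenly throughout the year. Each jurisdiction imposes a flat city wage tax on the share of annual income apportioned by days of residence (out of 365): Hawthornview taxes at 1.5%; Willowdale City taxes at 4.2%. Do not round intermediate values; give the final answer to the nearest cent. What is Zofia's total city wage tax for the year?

Hawthornview, January 1 – August 18, 2009: 230 days → £102000 × 1.5% × 230/365 = £964.1096
Willowdale City, August 19 – December 31, 2009: 135 days → £102000 × 4.2% × 135/365 = £1584.4932
Total = £2548.6027

£2548.60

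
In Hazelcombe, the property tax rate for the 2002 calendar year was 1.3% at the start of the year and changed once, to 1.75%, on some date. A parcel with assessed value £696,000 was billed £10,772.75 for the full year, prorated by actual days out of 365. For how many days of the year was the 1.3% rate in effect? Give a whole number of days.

Let d = days at the first rate; then 365 − d days at the second rate.
£696,000 × [1.3%·d + 1.75%·(365−d)] / 365 = £10,772.75
Solving gives d = 164, so the new rate took effect on June 14, 2002.

164 days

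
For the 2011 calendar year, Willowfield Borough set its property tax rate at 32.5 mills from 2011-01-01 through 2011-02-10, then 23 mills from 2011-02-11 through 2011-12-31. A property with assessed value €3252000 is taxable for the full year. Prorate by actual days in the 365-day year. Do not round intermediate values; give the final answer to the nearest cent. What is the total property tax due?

2011-01-01 to 2011-02-10: 41 days at 32.5 mills → €3252000 × 3.25% × 41/365 = €11872.0274
2011-02-11 to 2011-12-31: 324 days at 23 mills → €3252000 × 2.3% × 324/365 = €66394.2575
Total = €78266.2849

€78266.28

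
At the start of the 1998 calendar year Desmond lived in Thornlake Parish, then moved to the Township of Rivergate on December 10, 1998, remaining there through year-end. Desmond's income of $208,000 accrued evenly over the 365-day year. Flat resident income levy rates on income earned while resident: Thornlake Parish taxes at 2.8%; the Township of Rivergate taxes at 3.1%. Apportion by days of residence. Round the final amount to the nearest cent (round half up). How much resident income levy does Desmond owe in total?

$5,861.61

Thornlake Parish, January 1 – December 9, 1998: 343 days → $208,000 × 2.8% × 343/365 = $5,472.9644
The Township of Rivergate, December 10 – December 31, 1998: 22 days → $208,000 × 3.1% × 22/365 = $388.6466
Total = $5,861.6110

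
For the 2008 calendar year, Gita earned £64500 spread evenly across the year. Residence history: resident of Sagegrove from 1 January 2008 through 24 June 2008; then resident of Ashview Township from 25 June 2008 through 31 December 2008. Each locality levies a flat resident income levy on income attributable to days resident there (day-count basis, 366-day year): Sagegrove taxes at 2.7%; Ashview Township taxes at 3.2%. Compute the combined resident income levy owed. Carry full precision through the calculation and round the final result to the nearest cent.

Sagegrove, 1 January – 24 June 2008: 176 days → £64500 × 2.7% × 176/366 = £837.4426
Ashview Township, 25 June – 31 December 2008: 190 days → £64500 × 3.2% × 190/366 = £1071.4754
Total = £1908.9180

£1908.92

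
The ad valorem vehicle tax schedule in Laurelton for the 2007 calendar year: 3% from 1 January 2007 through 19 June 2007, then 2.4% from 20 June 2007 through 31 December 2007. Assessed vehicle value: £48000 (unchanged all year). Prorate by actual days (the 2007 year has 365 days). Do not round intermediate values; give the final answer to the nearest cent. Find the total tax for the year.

£1286.14

1 January – 19 June 2007: 170 days at 3% → £48000 × 3% × 170/365 = £670.6849
20 June – 31 December 2007: 195 days at 2.4% → £48000 × 2.4% × 195/365 = £615.4521
Total = £1286.1370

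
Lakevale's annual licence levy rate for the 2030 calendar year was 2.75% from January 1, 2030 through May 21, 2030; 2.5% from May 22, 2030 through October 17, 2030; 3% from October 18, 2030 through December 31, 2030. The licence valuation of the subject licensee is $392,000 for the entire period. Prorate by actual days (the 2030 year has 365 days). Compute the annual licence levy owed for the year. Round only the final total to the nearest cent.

January 1 – May 21, 2030: 141 days at 2.75% → $392,000 × 2.75% × 141/365 = $4,164.3288
May 22 – October 17, 2030: 149 days at 2.5% → $392,000 × 2.5% × 149/365 = $4,000.5479
October 18 – December 31, 2030: 75 days at 3% → $392,000 × 3% × 75/365 = $2,416.4384
Total = $10,581.3151

$10,581.32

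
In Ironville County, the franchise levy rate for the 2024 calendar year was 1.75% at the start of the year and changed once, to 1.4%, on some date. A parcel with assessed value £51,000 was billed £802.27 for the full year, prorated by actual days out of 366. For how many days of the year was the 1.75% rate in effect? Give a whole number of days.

Let d = days at the first rate; then 366 − d days at the second rate.
£51,000 × [1.75%·d + 1.4%·(366−d)] / 366 = £802.27
Solving gives d = 181, so the new rate took effect on 30 Jun 2024.

181 days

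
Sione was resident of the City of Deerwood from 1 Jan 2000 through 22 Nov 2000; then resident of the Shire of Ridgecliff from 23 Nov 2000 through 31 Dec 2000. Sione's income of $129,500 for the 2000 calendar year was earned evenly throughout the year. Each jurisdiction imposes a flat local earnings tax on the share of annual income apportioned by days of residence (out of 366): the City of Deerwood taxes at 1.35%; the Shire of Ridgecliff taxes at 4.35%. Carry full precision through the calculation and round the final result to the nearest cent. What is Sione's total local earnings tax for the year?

The City of Deerwood, 1 Jan – 22 Nov 2000: 327 days → $129,500 × 1.35% × 327/366 = $1,561.9611
The Shire of Ridgecliff, 23 Nov – 31 Dec 2000: 39 days → $129,500 × 4.35% × 39/366 = $600.2643
Total = $2,162.2254

$2,162.23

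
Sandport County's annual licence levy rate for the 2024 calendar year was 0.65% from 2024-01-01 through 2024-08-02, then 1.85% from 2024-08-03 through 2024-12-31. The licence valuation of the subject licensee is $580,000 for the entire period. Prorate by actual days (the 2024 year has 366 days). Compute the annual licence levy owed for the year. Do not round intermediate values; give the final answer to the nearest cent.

2024-01-01 to 2024-08-02: 215 days at 0.65% → $580,000 × 0.65% × 215/366 = $2,214.6175
2024-08-03 to 2024-12-31: 151 days at 1.85% → $580,000 × 1.85% × 151/366 = $4,426.8579
Total = $6,641.4754

$6,641.48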